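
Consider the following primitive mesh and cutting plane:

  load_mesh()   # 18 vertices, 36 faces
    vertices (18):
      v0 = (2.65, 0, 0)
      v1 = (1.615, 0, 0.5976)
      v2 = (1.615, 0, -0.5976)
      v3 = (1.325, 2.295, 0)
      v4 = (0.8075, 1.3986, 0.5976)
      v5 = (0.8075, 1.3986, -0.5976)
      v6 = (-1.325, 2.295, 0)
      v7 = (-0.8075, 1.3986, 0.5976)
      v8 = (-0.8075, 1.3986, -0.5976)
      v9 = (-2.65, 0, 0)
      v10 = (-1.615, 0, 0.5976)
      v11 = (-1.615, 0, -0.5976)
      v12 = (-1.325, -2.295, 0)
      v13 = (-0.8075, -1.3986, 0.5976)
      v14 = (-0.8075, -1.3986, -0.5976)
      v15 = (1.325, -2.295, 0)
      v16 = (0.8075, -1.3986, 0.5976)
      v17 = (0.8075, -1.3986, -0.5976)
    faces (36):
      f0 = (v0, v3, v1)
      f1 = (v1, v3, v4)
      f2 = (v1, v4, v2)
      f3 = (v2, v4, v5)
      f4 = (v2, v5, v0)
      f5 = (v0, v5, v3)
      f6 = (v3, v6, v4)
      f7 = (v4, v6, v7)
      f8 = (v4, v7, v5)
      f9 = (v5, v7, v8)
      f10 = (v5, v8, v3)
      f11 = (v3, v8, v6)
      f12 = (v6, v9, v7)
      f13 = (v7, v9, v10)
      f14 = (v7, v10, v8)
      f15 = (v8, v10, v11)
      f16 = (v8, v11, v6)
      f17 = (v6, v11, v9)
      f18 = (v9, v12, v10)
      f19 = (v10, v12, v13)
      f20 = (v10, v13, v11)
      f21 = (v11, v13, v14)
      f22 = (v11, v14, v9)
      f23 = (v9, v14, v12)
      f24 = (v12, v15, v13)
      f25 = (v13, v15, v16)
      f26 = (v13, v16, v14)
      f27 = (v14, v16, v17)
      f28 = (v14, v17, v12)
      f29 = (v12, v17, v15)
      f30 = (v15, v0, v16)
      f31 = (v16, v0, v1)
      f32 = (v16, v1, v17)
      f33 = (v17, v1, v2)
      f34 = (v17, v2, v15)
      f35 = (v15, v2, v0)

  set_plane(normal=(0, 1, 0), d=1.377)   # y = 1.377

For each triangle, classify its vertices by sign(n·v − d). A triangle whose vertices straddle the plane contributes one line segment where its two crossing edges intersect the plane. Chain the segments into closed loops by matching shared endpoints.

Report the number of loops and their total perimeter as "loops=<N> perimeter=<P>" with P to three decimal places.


loops=2 perimeter=7.171

Straddling triangles (12 of 36):
  (v0,v3,v1) [-+-] → (1.855, 1.377, 0)–(1.441, 1.377, 0.23904)  len=0.4781
  (v1,v3,v4) [-++] → (1.441, 1.377, 0.23904)–(0.819971, 1.377, 0.5976)  len=0.7171
  (v1,v4,v2) [-+-] → (0.819971, 1.377, 0.5976)–(0.819971, 1.377, 0.579141)  len=0.0185
  (v2,v4,v5) [-++] → (0.819971, 1.377, 0.579141)–(0.819971, 1.377, -0.5976)  len=1.1767
  (v2,v5,v0) [-+-] → (0.819971, 1.377, -0.5976)–(0.835956, 1.377, -0.588371)  len=0.0185
  (v0,v5,v3) [-++] → (0.835956, 1.377, -0.588371)–(1.855, 1.377, 0)  len=1.1767
  (v6,v9,v7) [+-+] → (-1.855, 1.377, 0)–(-0.835956, 1.377, 0.588371)  len=1.1767
  (v7,v9,v10) [+--] → (-0.835956, 1.377, 0.588371)–(-0.819971, 1.377, 0.5976)  len=0.0185
  (v7,v10,v8) [+-+] → (-0.819971, 1.377, 0.5976)–(-0.819971, 1.377, -0.579141)  len=1.1767
  (v8,v10,v11) [+--] → (-0.819971, 1.377, -0.579141)–(-0.819971, 1.377, -0.5976)  len=0.0185
  (v8,v11,v6) [+-+] → (-0.819971, 1.377, -0.5976)–(-1.441, 1.377, -0.23904)  len=0.7171
  (v6,v11,v9) [+--] → (-1.441, 1.377, -0.23904)–(-1.855, 1.377, 0)  len=0.4781

Chained into 2 loop(s):
  loop 1: 6 segments, perimeter = 3.5855
  loop 2: 6 segments, perimeter = 3.5855
Total perimeter = 7.171


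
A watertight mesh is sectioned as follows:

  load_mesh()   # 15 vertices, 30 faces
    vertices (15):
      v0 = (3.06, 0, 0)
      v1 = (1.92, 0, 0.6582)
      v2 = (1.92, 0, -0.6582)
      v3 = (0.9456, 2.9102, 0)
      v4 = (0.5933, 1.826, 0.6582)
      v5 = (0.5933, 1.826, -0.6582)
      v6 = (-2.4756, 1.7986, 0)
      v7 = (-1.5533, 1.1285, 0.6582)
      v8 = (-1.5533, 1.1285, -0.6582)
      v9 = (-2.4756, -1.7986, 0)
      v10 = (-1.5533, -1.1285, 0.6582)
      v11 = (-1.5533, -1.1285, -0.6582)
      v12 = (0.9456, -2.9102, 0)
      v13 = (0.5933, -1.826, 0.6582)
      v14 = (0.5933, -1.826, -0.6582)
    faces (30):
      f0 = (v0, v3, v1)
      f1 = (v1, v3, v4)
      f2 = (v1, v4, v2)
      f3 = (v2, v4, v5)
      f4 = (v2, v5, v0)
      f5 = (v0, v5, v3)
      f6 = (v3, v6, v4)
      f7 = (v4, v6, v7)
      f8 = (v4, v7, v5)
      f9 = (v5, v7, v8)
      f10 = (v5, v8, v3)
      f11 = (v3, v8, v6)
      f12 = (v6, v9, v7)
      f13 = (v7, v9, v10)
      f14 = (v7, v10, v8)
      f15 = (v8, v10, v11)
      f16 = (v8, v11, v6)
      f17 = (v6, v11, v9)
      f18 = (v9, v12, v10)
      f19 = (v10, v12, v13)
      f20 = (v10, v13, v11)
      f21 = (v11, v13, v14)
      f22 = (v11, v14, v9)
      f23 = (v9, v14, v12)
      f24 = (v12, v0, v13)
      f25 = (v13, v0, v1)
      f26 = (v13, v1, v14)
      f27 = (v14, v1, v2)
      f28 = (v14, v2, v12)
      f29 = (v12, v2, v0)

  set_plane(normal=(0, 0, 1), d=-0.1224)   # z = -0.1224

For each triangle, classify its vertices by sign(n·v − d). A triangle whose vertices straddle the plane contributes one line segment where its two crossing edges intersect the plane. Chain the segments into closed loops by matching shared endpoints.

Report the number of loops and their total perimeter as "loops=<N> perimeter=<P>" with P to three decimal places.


loops=2 perimeter=28.025

Straddling triangles (20 of 30):
  (v1,v4,v2) [++-] → (1.38001, 0.743217, -0.1224)–(1.92, 0, -0.1224)  len=0.9187
  (v2,v4,v5) [-+-] → (1.38001, 0.743217, -0.1224)–(0.5933, 1.826, -0.1224)  len=1.3384
  (v2,v5,v0) [--+] → (2.60129, 0.339566, -0.1224)–(2.848, 0, -0.1224)  len=0.4197
  (v0,v5,v3) [+-+] → (2.60129, 0.339566, -0.1224)–(0.880086, 2.70858, -0.1224)  len=2.9283
  (v4,v7,v5) [++-] → (-0.280407, 1.5421, -0.1224)–(0.5933, 1.826, -0.1224)  len=0.9187
  (v5,v7,v8) [-+-] → (-0.280407, 1.5421, -0.1224)–(-1.5533, 1.1285, -0.1224)  len=1.3384
  (v5,v8,v3) [--+] → (0.4809, 2.57887, -0.1224)–(0.880086, 2.70858, -0.1224)  len=0.4197
  (v3,v8,v6) [+-+] → (0.4809, 2.57887, -0.1224)–(-2.30409, 1.67399, -0.1224)  len=2.9283
  (v7,v10,v8) [++-] → (-1.5533, 0.209858, -0.1224)–(-1.5533, 1.1285, -0.1224)  len=0.9186
  (v8,v10,v11) [-+-] → (-1.5533, 0.209858, -0.1224)–(-1.5533, -1.1285, -0.1224)  len=1.3384
  (v8,v11,v6) [--+] → (-2.30409, 1.25427, -0.1224)–(-2.30409, 1.67399, -0.1224)  len=0.4197
  (v6,v11,v9) [+-+] → (-2.30409, 1.25427, -0.1224)–(-2.30409, -1.67399, -0.1224)  len=2.9283
  (v10,v13,v11) [++-] → (-0.679593, -1.4124, -0.1224)–(-1.5533, -1.1285, -0.1224)  len=0.9187
  (v11,v13,v14) [-+-] → (-0.679593, -1.4124, -0.1224)–(0.5933, -1.826, -0.1224)  len=1.3384
  (v11,v14,v9) [--+] → (-1.9049, -1.8037, -0.1224)–(-2.30409, -1.67399, -0.1224)  len=0.4197
  (v9,v14,v12) [+-+] → (-1.9049, -1.8037, -0.1224)–(0.880086, -2.70858, -0.1224)  len=2.9283
  (v13,v1,v14) [++-] → (1.13329, -1.08278, -0.1224)–(0.5933, -1.826, -0.1224)  len=0.9187
  (v14,v1,v2) [-+-] → (1.13329, -1.08278, -0.1224)–(1.92, 0, -0.1224)  len=1.3384
  (v14,v2,v12) [--+] → (1.1268, -2.36901, -0.1224)–(0.880086, -2.70858, -0.1224)  len=0.4197
  (v12,v2,v0) [+-+] → (1.1268, -2.36901, -0.1224)–(2.848, 0, -0.1224)  len=2.9283

Chained into 2 loop(s):
  loop 1: 10 segments, perimeter = 11.2853
  loop 2: 10 segments, perimeter = 16.7400
Total perimeter = 28.025


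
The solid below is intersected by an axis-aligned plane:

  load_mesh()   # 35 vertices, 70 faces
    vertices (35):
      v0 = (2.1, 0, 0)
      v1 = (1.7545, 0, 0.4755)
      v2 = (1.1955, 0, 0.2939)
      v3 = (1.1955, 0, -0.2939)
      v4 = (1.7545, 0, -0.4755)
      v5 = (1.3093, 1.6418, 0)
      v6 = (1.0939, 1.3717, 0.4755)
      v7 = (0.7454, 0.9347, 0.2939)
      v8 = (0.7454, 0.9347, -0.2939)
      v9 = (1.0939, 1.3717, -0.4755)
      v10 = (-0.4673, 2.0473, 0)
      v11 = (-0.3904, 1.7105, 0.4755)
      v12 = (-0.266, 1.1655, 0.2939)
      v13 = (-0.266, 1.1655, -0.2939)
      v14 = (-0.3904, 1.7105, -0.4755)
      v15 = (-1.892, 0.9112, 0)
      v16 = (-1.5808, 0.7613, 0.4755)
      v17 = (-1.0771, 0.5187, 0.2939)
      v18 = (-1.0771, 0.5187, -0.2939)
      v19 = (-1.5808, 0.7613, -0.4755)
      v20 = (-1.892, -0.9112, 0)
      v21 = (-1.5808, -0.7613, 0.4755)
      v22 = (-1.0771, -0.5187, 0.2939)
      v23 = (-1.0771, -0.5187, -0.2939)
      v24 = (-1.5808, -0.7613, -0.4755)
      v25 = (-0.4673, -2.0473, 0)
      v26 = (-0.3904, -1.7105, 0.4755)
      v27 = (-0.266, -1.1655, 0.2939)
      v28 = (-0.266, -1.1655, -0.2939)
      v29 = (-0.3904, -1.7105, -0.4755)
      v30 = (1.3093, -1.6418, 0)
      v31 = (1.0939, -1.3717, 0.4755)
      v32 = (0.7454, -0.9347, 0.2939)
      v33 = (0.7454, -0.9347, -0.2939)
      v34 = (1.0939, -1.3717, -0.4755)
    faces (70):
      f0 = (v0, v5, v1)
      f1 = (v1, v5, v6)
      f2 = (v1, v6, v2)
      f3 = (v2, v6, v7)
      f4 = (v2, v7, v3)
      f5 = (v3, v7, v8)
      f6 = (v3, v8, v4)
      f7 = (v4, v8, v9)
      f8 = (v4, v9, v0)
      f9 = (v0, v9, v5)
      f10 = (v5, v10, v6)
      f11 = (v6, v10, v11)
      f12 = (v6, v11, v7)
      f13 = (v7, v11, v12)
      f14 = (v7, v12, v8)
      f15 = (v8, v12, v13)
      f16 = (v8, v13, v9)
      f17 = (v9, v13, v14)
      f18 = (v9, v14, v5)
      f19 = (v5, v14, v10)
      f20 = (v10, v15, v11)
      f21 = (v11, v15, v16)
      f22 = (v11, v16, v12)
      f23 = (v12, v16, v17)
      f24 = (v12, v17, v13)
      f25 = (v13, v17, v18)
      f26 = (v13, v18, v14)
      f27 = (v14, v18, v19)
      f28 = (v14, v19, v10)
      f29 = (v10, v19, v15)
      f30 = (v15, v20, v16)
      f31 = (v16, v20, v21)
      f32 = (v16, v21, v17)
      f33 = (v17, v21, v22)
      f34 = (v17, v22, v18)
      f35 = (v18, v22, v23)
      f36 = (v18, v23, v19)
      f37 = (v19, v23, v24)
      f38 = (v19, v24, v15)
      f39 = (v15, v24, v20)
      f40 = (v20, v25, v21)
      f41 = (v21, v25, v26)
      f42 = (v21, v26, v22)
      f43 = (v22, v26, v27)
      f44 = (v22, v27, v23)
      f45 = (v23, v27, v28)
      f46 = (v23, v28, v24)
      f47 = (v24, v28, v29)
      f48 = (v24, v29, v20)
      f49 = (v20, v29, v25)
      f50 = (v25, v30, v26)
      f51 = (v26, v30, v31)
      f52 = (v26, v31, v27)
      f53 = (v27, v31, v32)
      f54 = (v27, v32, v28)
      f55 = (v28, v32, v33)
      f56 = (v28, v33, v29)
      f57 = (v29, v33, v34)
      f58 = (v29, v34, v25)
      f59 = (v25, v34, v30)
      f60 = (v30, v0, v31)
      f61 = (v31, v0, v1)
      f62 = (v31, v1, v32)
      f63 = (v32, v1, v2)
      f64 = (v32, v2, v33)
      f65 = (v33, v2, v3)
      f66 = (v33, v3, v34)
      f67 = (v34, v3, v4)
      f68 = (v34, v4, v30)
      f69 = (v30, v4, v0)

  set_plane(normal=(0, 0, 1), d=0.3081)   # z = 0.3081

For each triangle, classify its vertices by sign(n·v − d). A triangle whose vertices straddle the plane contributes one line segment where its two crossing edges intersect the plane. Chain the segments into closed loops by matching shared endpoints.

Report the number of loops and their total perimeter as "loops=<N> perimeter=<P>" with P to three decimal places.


Straddling triangles (28 of 70):
  (v0,v5,v1) [--+] → (1.59777, 0.577996, 0.3081)–(1.87613, 0, 0.3081)  len=0.6415
  (v1,v5,v6) [+-+] → (1.59777, 0.577996, 0.3081)–(1.16973, 1.46679, 0.3081)  len=0.9865
  (v1,v6,v2) [++-] → (1.18756, 0.107258, 0.3081)–(1.23921, 0, 0.3081)  len=0.1190
  (v2,v6,v7) [-+-] → (1.18756, 0.107258, 0.3081)–(0.772651, 0.968871, 0.3081)  len=0.9563
  (v5,v10,v6) [--+] → (0.544279, 1.60955, 0.3081)–(1.16973, 1.46679, 0.3081)  len=0.6415
  (v6,v10,v11) [+-+] → (0.544279, 1.60955, 0.3081)–(-0.417473, 1.82907, 0.3081)  len=0.9865
  (v6,v11,v7) [++-] → (0.656587, 0.995363, 0.3081)–(0.772651, 0.968871, 0.3081)  len=0.1190
  (v7,v11,v12) [-+-] → (0.656587, 0.995363, 0.3081)–(-0.275727, 1.20812, 0.3081)  len=0.9563
  (v10,v15,v11) [--+] → (-0.919039, 1.42911, 0.3081)–(-0.417473, 1.82907, 0.3081)  len=0.6415
  (v11,v15,v16) [+-+] → (-0.919039, 1.42911, 0.3081)–(-1.69036, 0.814072, 0.3081)  len=0.9865
  (v11,v16,v12) [++-] → (-0.368809, 1.13389, 0.3081)–(-0.275727, 1.20812, 0.3081)  len=0.1191
  (v12,v16,v17) [-+-] → (-0.368809, 1.13389, 0.3081)–(-1.11649, 0.53767, 0.3081)  len=0.9563
  (v15,v20,v16) [--+] → (-1.69036, 0.172496, 0.3081)–(-1.69036, 0.814072, 0.3081)  len=0.6416
  (v16,v20,v21) [+-+] → (-1.69036, 0.172496, 0.3081)–(-1.69036, -0.814072, 0.3081)  len=0.9866
  (v16,v21,v17) [++-] → (-1.11649, 0.418612, 0.3081)–(-1.11649, 0.53767, 0.3081)  len=0.1191
  (v17,v21,v22) [-+-] → (-1.11649, 0.418612, 0.3081)–(-1.11649, -0.53767, 0.3081)  len=0.9563
  (v20,v25,v21) [--+] → (-1.18879, -1.21404, 0.3081)–(-1.69036, -0.814072, 0.3081)  len=0.6415
  (v21,v25,v26) [+-+] → (-1.18879, -1.21404, 0.3081)–(-0.417473, -1.82907, 0.3081)  len=0.9865
  (v21,v26,v22) [++-] → (-1.0234, -0.611891, 0.3081)–(-1.11649, -0.53767, 0.3081)  len=0.1191
  (v22,v26,v27) [-+-] → (-1.0234, -0.611891, 0.3081)–(-0.275727, -1.20812, 0.3081)  len=0.9563
  (v25,v30,v26) [--+] → (0.20798, -1.68631, 0.3081)–(-0.417473, -1.82907, 0.3081)  len=0.6415
  (v26,v30,v31) [+-+] → (0.20798, -1.68631, 0.3081)–(1.16973, -1.46679, 0.3081)  len=0.9865
  (v26,v31,v27) [++-] → (-0.159664, -1.18162, 0.3081)–(-0.275727, -1.20812, 0.3081)  len=0.1190
  (v27,v31,v32) [-+-] → (-0.159664, -1.18162, 0.3081)–(0.772651, -0.968871, 0.3081)  len=0.9563
  (v30,v0,v31) [--+] → (1.4481, -0.888792, 0.3081)–(1.16973, -1.46679, 0.3081)  len=0.6415
  (v31,v0,v1) [+-+] → (1.4481, -0.888792, 0.3081)–(1.87613, 0, 0.3081)  len=0.9865
  (v31,v1,v32) [++-] → (0.824305, -0.861612, 0.3081)–(0.772651, -0.968871, 0.3081)  len=0.1190
  (v32,v1,v2) [-+-] → (0.824305, -0.861612, 0.3081)–(1.23921, 0, 0.3081)  len=0.9563

Chained into 2 loop(s):
  loop 1: 14 segments, perimeter = 11.3963
  loop 2: 14 segments, perimeter = 7.5274
Total perimeter = 18.924

loops=2 perimeter=18.924


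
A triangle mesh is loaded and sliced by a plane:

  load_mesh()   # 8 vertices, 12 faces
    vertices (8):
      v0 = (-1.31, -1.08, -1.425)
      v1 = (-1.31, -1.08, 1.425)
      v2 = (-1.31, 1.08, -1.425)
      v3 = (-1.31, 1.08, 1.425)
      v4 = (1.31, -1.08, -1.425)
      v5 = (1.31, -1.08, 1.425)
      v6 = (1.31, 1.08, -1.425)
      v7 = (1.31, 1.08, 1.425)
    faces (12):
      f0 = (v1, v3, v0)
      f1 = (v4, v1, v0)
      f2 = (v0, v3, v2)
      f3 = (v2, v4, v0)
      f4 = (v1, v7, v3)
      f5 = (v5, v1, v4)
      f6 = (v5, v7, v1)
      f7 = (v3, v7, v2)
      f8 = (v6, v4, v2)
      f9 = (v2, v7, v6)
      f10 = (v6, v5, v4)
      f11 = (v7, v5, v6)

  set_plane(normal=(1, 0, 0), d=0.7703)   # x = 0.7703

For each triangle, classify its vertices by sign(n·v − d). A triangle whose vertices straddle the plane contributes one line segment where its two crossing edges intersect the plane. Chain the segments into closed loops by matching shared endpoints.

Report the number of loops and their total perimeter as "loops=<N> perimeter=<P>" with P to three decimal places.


loops=1 perimeter=10.020

Straddling triangles (8 of 12):
  (v4,v1,v0) [+--] → (0.7703, -1.08, -0.837922)–(0.7703, -1.08, -1.425)  len=0.5871
  (v2,v4,v0) [-+-] → (0.7703, -0.635056, -1.425)–(0.7703, -1.08, -1.425)  len=0.4449
  (v1,v7,v3) [-+-] → (0.7703, 0.635056, 1.425)–(0.7703, 1.08, 1.425)  len=0.4449
  (v5,v1,v4) [+-+] → (0.7703, -1.08, 1.425)–(0.7703, -1.08, -0.837922)  len=2.2629
  (v5,v7,v1) [++-] → (0.7703, 0.635056, 1.425)–(0.7703, -1.08, 1.425)  len=1.7151
  (v3,v7,v2) [-+-] → (0.7703, 1.08, 1.425)–(0.7703, 1.08, 0.837922)  len=0.5871
  (v6,v4,v2) [++-] → (0.7703, -0.635056, -1.425)–(0.7703, 1.08, -1.425)  len=1.7151
  (v2,v7,v6) [-++] → (0.7703, 1.08, 0.837922)–(0.7703, 1.08, -1.425)  len=2.2629

Chained into 1 loop(s):
  loop 1: 8 segments, perimeter = 10.0200
Total perimeter = 10.020


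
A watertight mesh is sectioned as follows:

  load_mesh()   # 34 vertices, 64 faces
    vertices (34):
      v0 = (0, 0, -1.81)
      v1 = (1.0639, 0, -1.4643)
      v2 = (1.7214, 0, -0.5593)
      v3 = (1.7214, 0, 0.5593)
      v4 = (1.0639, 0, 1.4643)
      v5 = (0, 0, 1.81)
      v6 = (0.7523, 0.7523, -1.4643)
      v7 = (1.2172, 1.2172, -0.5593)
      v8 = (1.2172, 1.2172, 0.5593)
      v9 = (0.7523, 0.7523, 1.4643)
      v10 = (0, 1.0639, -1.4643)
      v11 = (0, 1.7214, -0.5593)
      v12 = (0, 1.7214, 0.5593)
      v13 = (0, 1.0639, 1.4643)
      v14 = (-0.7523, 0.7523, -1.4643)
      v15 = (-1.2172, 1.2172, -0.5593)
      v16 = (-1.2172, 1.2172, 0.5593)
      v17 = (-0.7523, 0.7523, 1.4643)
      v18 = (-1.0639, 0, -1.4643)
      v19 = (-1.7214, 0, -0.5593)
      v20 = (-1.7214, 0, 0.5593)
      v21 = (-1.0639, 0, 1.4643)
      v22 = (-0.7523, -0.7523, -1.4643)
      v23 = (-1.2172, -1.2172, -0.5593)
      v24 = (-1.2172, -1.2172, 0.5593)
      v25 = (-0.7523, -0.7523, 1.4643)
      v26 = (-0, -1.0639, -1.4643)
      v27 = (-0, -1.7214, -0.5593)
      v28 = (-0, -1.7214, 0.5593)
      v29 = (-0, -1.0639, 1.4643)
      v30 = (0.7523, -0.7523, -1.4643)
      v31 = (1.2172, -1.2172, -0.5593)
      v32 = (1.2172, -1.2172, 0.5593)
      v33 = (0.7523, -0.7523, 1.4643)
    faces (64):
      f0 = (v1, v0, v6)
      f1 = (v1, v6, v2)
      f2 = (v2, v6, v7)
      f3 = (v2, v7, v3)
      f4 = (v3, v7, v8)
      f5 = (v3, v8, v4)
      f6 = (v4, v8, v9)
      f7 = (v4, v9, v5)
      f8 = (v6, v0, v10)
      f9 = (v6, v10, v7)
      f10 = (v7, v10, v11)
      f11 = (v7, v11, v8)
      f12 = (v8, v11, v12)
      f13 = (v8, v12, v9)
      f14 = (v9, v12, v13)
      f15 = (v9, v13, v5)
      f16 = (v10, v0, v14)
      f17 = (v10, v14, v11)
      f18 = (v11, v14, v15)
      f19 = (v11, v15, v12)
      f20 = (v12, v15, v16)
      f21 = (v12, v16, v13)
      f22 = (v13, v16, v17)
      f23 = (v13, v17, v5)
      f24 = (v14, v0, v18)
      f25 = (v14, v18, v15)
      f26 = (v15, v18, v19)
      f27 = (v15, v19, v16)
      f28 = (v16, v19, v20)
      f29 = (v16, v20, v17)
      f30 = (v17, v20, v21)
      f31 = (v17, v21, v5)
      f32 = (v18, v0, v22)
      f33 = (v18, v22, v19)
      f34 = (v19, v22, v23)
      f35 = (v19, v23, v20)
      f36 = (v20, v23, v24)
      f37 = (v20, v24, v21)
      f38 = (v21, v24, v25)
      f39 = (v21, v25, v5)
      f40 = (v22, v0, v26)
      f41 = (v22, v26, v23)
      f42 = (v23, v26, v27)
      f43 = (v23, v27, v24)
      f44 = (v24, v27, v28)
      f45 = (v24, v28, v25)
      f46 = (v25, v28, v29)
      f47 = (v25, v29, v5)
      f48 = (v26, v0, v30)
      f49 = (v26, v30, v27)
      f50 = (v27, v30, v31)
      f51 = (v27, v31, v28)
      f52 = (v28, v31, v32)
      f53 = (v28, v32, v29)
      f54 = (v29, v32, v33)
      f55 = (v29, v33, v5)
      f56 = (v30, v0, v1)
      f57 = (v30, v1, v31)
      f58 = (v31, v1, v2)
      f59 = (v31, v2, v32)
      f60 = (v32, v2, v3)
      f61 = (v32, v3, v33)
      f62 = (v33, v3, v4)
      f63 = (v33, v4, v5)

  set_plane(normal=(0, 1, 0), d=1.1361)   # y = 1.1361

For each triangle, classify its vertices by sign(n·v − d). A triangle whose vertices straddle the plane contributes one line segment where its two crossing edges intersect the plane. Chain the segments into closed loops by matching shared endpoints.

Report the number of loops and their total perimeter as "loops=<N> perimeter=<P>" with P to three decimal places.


Straddling triangles (18 of 64):
  (v2,v6,v7) [--+] → (1.1361, 1.1361, -0.717174)–(1.25079, 1.1361, -0.5593)  len=0.1951
  (v2,v7,v3) [-+-] → (1.25079, 1.1361, -0.5593)–(1.25079, 1.1361, -0.48477)  len=0.0745
  (v3,v7,v8) [-++] → (1.25079, 1.1361, -0.48477)–(1.25079, 1.1361, 0.5593)  len=1.0441
  (v3,v8,v4) [-+-] → (1.25079, 1.1361, 0.5593)–(1.20699, 1.1361, 0.619599)  len=0.0745
  (v4,v8,v9) [-+-] → (1.20699, 1.1361, 0.619599)–(1.1361, 1.1361, 0.717174)  len=0.1206
  (v6,v10,v7) [--+] → (0.573267, 1.1361, -1.03807)–(1.1361, 1.1361, -0.717174)  len=0.6479
  (v7,v10,v11) [+-+] → (0.573267, 1.1361, -1.03807)–(0, 1.1361, -1.36492)  len=0.6599
  (v8,v12,v9) [++-] → (0.454361, 1.1361, 1.10589)–(1.1361, 1.1361, 0.717174)  len=0.7848
  (v9,v12,v13) [-+-] → (0.454361, 1.1361, 1.10589)–(0, 1.1361, 1.36492)  len=0.5230
  (v10,v14,v11) [--+] → (-0.454361, 1.1361, -1.10589)–(0, 1.1361, -1.36492)  len=0.5230
  (v11,v14,v15) [+-+] → (-0.454361, 1.1361, -1.10589)–(-1.1361, 1.1361, -0.717174)  len=0.7848
  (v12,v16,v13) [++-] → (-0.573267, 1.1361, 1.03807)–(0, 1.1361, 1.36492)  len=0.6599
  (v13,v16,v17) [-+-] → (-0.573267, 1.1361, 1.03807)–(-1.1361, 1.1361, 0.717174)  len=0.6479
  (v14,v18,v15) [--+] → (-1.20699, 1.1361, -0.619599)–(-1.1361, 1.1361, -0.717174)  len=0.1206
  (v15,v18,v19) [+--] → (-1.20699, 1.1361, -0.619599)–(-1.25079, 1.1361, -0.5593)  len=0.0745
  (v15,v19,v16) [+-+] → (-1.25079, 1.1361, -0.5593)–(-1.25079, 1.1361, 0.48477)  len=1.0441
  (v16,v19,v20) [+--] → (-1.25079, 1.1361, 0.48477)–(-1.25079, 1.1361, 0.5593)  len=0.0745
  (v16,v20,v17) [+--] → (-1.25079, 1.1361, 0.5593)–(-1.1361, 1.1361, 0.717174)  len=0.1951

Chained into 1 loop(s):
  loop 1: 18 segments, perimeter = 8.2489
Total perimeter = 8.249

loops=1 perimeter=8.249


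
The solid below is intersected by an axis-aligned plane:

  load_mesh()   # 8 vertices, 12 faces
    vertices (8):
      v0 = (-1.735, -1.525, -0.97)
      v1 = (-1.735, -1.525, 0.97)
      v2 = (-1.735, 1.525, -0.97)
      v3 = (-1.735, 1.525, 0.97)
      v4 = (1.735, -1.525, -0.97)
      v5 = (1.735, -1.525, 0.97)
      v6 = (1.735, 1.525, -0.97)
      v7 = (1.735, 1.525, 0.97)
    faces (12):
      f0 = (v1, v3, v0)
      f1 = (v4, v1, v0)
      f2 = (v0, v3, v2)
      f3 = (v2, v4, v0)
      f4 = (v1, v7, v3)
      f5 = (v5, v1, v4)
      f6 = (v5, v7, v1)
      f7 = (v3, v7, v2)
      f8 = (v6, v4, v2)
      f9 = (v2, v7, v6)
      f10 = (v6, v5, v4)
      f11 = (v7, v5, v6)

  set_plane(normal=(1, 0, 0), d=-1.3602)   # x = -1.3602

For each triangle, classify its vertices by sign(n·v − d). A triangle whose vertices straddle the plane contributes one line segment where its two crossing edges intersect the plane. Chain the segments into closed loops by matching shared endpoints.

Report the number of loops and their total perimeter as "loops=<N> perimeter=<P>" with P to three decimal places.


Straddling triangles (8 of 12):
  (v4,v1,v0) [+--] → (-1.3602, -1.525, 0.760458)–(-1.3602, -1.525, -0.97)  len=1.7305
  (v2,v4,v0) [-+-] → (-1.3602, 1.19556, -0.97)–(-1.3602, -1.525, -0.97)  len=2.7206
  (v1,v7,v3) [-+-] → (-1.3602, -1.19556, 0.97)–(-1.3602, 1.525, 0.97)  len=2.7206
  (v5,v1,v4) [+-+] → (-1.3602, -1.525, 0.97)–(-1.3602, -1.525, 0.760458)  len=0.2095
  (v5,v7,v1) [++-] → (-1.3602, -1.19556, 0.97)–(-1.3602, -1.525, 0.97)  len=0.3294
  (v3,v7,v2) [-+-] → (-1.3602, 1.525, 0.97)–(-1.3602, 1.525, -0.760458)  len=1.7305
  (v6,v4,v2) [++-] → (-1.3602, 1.19556, -0.97)–(-1.3602, 1.525, -0.97)  len=0.3294
  (v2,v7,v6) [-++] → (-1.3602, 1.525, -0.760458)–(-1.3602, 1.525, -0.97)  len=0.2095

Chained into 1 loop(s):
  loop 1: 8 segments, perimeter = 9.9800
Total perimeter = 9.980

loops=1 perimeter=9.980


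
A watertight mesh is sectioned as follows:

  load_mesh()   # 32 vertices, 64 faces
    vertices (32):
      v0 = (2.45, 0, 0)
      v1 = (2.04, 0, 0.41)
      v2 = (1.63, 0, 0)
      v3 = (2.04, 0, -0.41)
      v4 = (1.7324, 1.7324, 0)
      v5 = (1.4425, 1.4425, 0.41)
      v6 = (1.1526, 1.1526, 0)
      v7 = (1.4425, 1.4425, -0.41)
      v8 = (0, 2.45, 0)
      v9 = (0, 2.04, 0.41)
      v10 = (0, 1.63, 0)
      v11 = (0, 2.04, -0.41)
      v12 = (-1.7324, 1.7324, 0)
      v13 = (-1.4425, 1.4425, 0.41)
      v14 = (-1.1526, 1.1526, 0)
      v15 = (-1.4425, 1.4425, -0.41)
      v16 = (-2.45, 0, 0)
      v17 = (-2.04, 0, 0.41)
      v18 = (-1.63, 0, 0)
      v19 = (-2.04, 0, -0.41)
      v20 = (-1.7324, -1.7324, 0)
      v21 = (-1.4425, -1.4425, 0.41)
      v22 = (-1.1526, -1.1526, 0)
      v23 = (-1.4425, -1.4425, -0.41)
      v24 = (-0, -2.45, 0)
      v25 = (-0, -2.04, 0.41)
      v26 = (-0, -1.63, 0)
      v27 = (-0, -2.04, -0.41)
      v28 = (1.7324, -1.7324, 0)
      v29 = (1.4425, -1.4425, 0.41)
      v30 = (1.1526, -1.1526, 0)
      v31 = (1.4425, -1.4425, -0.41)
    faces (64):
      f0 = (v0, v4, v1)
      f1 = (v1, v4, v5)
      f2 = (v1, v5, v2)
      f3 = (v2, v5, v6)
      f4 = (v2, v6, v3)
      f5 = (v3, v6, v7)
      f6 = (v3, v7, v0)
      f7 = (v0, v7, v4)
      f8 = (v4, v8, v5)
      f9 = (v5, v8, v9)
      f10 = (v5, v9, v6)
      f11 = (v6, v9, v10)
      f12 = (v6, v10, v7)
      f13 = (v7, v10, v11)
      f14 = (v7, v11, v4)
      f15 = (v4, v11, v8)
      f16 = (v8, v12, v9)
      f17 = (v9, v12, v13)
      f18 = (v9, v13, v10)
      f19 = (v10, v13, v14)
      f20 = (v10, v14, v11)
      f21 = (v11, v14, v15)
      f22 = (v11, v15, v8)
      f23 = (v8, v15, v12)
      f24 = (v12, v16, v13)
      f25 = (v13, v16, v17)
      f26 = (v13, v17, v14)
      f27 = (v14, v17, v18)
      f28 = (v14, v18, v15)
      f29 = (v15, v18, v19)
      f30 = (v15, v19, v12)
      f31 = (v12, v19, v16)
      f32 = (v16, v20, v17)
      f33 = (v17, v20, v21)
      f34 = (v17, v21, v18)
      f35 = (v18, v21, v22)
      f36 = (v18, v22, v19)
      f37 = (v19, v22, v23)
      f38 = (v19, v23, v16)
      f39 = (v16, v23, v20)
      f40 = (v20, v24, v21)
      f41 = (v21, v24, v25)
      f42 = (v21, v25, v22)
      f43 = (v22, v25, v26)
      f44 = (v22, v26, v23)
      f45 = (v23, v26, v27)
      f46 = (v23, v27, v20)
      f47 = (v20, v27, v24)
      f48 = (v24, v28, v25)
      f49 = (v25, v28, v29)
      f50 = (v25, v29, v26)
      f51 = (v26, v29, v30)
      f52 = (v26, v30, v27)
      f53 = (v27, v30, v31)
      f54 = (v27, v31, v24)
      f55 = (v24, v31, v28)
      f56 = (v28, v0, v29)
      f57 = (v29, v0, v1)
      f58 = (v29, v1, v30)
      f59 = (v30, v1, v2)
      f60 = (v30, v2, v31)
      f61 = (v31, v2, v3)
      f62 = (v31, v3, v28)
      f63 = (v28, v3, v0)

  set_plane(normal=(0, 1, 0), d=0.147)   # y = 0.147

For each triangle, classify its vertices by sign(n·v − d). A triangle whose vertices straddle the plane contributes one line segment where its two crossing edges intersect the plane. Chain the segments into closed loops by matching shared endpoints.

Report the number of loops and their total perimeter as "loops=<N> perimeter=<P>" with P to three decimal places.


Straddling triangles (16 of 64):
  (v0,v4,v1) [-+-] → (2.38911, 0.147, 0)–(2.0139, 0.147, 0.37521)  len=0.5306
  (v1,v4,v5) [-++] → (2.0139, 0.147, 0.37521)–(1.97911, 0.147, 0.41)  len=0.0492
  (v1,v5,v2) [-+-] → (1.97911, 0.147, 0.41)–(1.61089, 0.147, 0.0417816)  len=0.5207
  (v2,v5,v6) [-++] → (1.61089, 0.147, 0.0417816)–(1.56911, 0.147, 0)  len=0.0591
  (v2,v6,v3) [-+-] → (1.56911, 0.147, 0)–(1.92682, 0.147, -0.35771)  len=0.5059
  (v3,v6,v7) [-++] → (1.92682, 0.147, -0.35771)–(1.97911, 0.147, -0.41)  len=0.0739
  (v3,v7,v0) [-+-] → (1.97911, 0.147, -0.41)–(2.34733, 0.147, -0.0417816)  len=0.5207
  (v0,v7,v4) [-++] → (2.34733, 0.147, -0.0417816)–(2.38911, 0.147, 0)  len=0.0591
  (v12,v16,v13) [+-+] → (-2.38911, 0.147, 0)–(-2.34733, 0.147, 0.0417816)  len=0.0591
  (v13,v16,v17) [+--] → (-2.34733, 0.147, 0.0417816)–(-1.97911, 0.147, 0.41)  len=0.5207
  (v13,v17,v14) [+-+] → (-1.97911, 0.147, 0.41)–(-1.92682, 0.147, 0.35771)  len=0.0739
  (v14,v17,v18) [+--] → (-1.92682, 0.147, 0.35771)–(-1.56911, 0.147, 0)  len=0.5059
  (v14,v18,v15) [+-+] → (-1.56911, 0.147, 0)–(-1.61089, 0.147, -0.0417816)  len=0.0591
  (v15,v18,v19) [+--] → (-1.61089, 0.147, -0.0417816)–(-1.97911, 0.147, -0.41)  len=0.5207
  (v15,v19,v12) [+-+] → (-1.97911, 0.147, -0.41)–(-2.0139, 0.147, -0.37521)  len=0.0492
  (v12,v19,v16) [+--] → (-2.0139, 0.147, -0.37521)–(-2.38911, 0.147, 0)  len=0.5306

Chained into 2 loop(s):
  loop 1: 8 segments, perimeter = 2.3193
  loop 2: 8 segments, perimeter = 2.3193
Total perimeter = 4.639

loops=2 perimeter=4.639


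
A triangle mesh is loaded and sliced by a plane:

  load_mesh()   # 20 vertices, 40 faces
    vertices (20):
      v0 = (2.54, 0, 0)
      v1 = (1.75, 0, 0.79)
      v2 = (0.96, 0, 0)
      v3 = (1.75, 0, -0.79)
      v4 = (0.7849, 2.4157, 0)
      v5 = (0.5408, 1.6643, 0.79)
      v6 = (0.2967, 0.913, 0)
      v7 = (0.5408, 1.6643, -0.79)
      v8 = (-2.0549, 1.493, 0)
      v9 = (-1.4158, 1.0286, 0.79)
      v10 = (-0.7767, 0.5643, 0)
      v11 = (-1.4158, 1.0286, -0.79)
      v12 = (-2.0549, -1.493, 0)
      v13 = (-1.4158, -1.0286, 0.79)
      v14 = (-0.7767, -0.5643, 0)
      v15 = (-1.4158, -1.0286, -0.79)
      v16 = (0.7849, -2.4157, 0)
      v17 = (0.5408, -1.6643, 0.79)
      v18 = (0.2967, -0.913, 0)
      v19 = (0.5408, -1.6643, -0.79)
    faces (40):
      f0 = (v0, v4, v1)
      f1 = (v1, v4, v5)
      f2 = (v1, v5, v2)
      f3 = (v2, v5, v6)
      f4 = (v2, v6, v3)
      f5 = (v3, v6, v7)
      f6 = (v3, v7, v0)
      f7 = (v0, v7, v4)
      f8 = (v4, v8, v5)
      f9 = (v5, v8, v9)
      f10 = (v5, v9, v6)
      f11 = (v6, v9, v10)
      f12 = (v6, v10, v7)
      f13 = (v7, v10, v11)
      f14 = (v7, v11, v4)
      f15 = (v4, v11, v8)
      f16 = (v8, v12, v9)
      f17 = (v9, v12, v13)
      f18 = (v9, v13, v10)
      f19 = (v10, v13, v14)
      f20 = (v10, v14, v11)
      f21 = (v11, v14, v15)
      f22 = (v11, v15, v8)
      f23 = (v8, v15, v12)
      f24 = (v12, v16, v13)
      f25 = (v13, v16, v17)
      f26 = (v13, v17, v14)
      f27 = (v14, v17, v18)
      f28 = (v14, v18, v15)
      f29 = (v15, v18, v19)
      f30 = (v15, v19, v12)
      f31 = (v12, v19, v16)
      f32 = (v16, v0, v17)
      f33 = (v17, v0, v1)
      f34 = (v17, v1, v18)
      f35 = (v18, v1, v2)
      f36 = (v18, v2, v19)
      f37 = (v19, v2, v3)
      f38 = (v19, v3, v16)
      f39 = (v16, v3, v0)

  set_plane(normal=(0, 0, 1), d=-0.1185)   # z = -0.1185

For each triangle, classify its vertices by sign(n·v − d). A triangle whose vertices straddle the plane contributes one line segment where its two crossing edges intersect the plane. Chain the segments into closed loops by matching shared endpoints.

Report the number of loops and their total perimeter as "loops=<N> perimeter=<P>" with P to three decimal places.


loops=2 perimeter=20.573

Straddling triangles (20 of 40):
  (v2,v6,v3) [++-] → (0.514695, 0.77605, -0.1185)–(1.0785, 0, -0.1185)  len=0.9592
  (v3,v6,v7) [-+-] → (0.514695, 0.77605, -0.1185)–(0.333315, 1.0257, -0.1185)  len=0.3086
  (v3,v7,v0) [--+] → (2.24012, 0.249645, -0.1185)–(2.4215, 0, -0.1185)  len=0.3086
  (v0,v7,v4) [+-+] → (2.24012, 0.249645, -0.1185)–(0.748285, 2.30299, -0.1185)  len=2.5381
  (v6,v10,v7) [++-] → (-0.579075, 0.7293, -0.1185)–(0.333315, 1.0257, -0.1185)  len=0.9593
  (v7,v10,v11) [-+-] → (-0.579075, 0.7293, -0.1185)–(-0.872565, 0.633945, -0.1185)  len=0.3086
  (v7,v11,v4) [--+] → (0.454795, 2.20763, -0.1185)–(0.748285, 2.30299, -0.1185)  len=0.3086
  (v4,v11,v8) [+-+] → (0.454795, 2.20764, -0.1185)–(-1.95904, 1.42334, -0.1185)  len=2.5380
  (v10,v14,v11) [++-] → (-0.872565, -0.325365, -0.1185)–(-0.872565, 0.633945, -0.1185)  len=0.9593
  (v11,v14,v15) [-+-] → (-0.872565, -0.325365, -0.1185)–(-0.872565, -0.633945, -0.1185)  len=0.3086
  (v11,v15,v8) [--+] → (-1.95904, 1.11476, -0.1185)–(-1.95903, 1.42334, -0.1185)  len=0.3086
  (v8,v15,v12) [+-+] → (-1.95903, 1.11476, -0.1185)–(-1.95904, -1.42334, -0.1185)  len=2.5381
  (v14,v18,v15) [++-] → (0.039825, -0.93034, -0.1185)–(-0.872565, -0.633945, -0.1185)  len=0.9593
  (v15,v18,v19) [-+-] → (0.039825, -0.93034, -0.1185)–(0.333315, -1.0257, -0.1185)  len=0.3086
  (v15,v19,v12) [--+] → (-1.66554, -1.5187, -0.1185)–(-1.95903, -1.42334, -0.1185)  len=0.3086
  (v12,v19,v16) [+-+] → (-1.66555, -1.5187, -0.1185)–(0.748285, -2.30299, -0.1185)  len=2.5380
  (v18,v2,v19) [++-] → (0.89712, -0.249645, -0.1185)–(0.333315, -1.0257, -0.1185)  len=0.9592
  (v19,v2,v3) [-+-] → (0.89712, -0.249645, -0.1185)–(1.0785, 0, -0.1185)  len=0.3086
  (v19,v3,v16) [--+] → (0.929665, -2.05335, -0.1185)–(0.748285, -2.30299, -0.1185)  len=0.3086
  (v16,v3,v0) [+-+] → (0.929665, -2.05335, -0.1185)–(2.4215, 0, -0.1185)  len=2.5381

Chained into 2 loop(s):
  loop 1: 10 segments, perimeter = 6.3394
  loop 2: 10 segments, perimeter = 14.2333
Total perimeter = 20.573


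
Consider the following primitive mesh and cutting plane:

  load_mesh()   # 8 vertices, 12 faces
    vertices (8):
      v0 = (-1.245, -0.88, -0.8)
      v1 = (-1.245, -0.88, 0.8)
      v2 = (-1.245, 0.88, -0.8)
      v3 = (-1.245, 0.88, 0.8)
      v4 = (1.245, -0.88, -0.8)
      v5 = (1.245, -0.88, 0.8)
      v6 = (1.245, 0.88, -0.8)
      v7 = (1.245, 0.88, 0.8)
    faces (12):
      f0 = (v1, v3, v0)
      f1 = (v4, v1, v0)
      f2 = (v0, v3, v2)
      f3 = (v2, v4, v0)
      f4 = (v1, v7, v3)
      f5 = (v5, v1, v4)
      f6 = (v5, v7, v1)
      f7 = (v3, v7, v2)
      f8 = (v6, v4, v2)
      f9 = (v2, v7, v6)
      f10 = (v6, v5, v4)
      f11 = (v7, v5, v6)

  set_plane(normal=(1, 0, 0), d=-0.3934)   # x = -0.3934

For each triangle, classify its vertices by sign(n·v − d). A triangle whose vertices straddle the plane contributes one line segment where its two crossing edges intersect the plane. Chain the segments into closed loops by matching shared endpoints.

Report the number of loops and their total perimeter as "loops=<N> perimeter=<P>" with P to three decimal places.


Straddling triangles (8 of 12):
  (v4,v1,v0) [+--] → (-0.3934, -0.88, 0.252787)–(-0.3934, -0.88, -0.8)  len=1.0528
  (v2,v4,v0) [-+-] → (-0.3934, 0.278066, -0.8)–(-0.3934, -0.88, -0.8)  len=1.1581
  (v1,v7,v3) [-+-] → (-0.3934, -0.278066, 0.8)–(-0.3934, 0.88, 0.8)  len=1.1581
  (v5,v1,v4) [+-+] → (-0.3934, -0.88, 0.8)–(-0.3934, -0.88, 0.252787)  len=0.5472
  (v5,v7,v1) [++-] → (-0.3934, -0.278066, 0.8)–(-0.3934, -0.88, 0.8)  len=0.6019
  (v3,v7,v2) [-+-] → (-0.3934, 0.88, 0.8)–(-0.3934, 0.88, -0.252787)  len=1.0528
  (v6,v4,v2) [++-] → (-0.3934, 0.278066, -0.8)–(-0.3934, 0.88, -0.8)  len=0.6019
  (v2,v7,v6) [-++] → (-0.3934, 0.88, -0.252787)–(-0.3934, 0.88, -0.8)  len=0.5472

Chained into 1 loop(s):
  loop 1: 8 segments, perimeter = 6.7200
Total perimeter = 6.720

loops=1 perimeter=6.720


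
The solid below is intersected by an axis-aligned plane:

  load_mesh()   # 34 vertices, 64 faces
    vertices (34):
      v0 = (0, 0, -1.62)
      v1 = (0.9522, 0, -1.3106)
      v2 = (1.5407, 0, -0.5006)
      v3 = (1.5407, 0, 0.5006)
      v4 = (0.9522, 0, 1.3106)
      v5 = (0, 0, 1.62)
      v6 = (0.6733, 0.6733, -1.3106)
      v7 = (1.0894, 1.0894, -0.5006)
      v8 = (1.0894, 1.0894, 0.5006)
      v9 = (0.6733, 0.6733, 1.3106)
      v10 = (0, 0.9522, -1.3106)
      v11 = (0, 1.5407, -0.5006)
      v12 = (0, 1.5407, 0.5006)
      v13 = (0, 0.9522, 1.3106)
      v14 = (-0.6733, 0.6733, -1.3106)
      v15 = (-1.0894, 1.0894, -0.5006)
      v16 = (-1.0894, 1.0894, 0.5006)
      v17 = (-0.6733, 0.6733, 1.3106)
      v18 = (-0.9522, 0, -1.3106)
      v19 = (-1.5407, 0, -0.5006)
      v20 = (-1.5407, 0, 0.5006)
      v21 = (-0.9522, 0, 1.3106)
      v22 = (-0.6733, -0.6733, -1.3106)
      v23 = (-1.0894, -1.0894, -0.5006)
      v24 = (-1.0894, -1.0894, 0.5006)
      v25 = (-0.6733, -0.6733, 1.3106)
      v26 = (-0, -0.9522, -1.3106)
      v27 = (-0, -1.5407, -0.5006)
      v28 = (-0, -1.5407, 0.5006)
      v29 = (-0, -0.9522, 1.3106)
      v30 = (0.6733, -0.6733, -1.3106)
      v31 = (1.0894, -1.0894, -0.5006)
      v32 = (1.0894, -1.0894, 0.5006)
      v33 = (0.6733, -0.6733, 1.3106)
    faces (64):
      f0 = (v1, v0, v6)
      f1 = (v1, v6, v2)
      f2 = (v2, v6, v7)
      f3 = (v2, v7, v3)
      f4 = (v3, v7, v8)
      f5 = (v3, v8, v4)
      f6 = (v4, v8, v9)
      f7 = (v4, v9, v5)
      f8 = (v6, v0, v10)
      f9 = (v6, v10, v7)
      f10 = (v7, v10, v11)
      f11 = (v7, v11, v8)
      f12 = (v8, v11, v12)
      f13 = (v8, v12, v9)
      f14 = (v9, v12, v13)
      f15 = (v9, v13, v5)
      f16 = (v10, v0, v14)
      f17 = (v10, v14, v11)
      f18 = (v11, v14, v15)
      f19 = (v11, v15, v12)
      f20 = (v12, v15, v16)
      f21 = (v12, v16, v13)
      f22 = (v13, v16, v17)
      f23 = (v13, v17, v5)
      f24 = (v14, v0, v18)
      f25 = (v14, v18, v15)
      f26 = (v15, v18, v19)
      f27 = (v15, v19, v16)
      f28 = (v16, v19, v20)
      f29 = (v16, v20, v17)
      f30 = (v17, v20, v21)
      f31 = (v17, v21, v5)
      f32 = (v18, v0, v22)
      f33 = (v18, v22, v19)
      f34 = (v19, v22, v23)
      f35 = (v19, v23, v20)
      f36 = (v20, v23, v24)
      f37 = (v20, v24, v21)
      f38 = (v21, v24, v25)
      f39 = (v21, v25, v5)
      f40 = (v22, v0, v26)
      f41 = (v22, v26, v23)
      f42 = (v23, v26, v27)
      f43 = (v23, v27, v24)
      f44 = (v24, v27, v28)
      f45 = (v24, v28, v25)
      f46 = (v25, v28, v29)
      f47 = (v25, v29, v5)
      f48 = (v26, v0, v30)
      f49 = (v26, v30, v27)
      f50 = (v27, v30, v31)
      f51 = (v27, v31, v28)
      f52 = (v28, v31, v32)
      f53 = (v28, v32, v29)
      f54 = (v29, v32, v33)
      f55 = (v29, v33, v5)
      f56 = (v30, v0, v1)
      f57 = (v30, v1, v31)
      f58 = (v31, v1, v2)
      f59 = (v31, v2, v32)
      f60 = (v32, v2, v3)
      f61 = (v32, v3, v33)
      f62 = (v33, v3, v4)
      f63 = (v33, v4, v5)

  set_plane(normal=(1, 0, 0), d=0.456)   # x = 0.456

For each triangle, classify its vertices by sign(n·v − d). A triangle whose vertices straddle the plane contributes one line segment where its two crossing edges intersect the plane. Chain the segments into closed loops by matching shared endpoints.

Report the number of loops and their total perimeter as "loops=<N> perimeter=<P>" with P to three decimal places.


Straddling triangles (20 of 64):
  (v1,v0,v6) [+-+] → (0.456, 0, -1.47183)–(0.456, 0.456, -1.41046)  len=0.4601
  (v4,v9,v5) [++-] → (0.456, 0.456, 1.41046)–(0.456, 0, 1.47183)  len=0.4601
  (v6,v0,v10) [+--] → (0.456, 0.456, -1.41046)–(0.456, 0.763312, -1.3106)  len=0.3231
  (v6,v10,v7) [+-+] → (0.456, 0.763312, -1.3106)–(0.456, 1.00963, -0.971551)  len=0.4191
  (v7,v10,v11) [+--] → (0.456, 1.00963, -0.971551)–(0.456, 1.3518, -0.5006)  len=0.5821
  (v7,v11,v8) [+-+] → (0.456, 1.3518, -0.5006)–(0.456, 1.3518, -0.0815187)  len=0.4191
  (v8,v11,v12) [+--] → (0.456, 1.3518, -0.0815187)–(0.456, 1.3518, 0.5006)  len=0.5821
  (v8,v12,v9) [+-+] → (0.456, 1.3518, 0.5006)–(0.456, 0.953244, 1.04918)  len=0.6781
  (v9,v12,v13) [+--] → (0.456, 0.953244, 1.04918)–(0.456, 0.763312, 1.3106)  len=0.3231
  (v9,v13,v5) [+--] → (0.456, 0.763312, 1.3106)–(0.456, 0.456, 1.41046)  len=0.3231
  (v26,v0,v30) [--+] → (0.456, -0.456, -1.41046)–(0.456, -0.763312, -1.3106)  len=0.3231
  (v26,v30,v27) [-+-] → (0.456, -0.763312, -1.3106)–(0.456, -0.953244, -1.04918)  len=0.3231
  (v27,v30,v31) [-++] → (0.456, -0.953244, -1.04918)–(0.456, -1.3518, -0.5006)  len=0.6781
  (v27,v31,v28) [-+-] → (0.456, -1.3518, -0.5006)–(0.456, -1.3518, 0.0815187)  len=0.5821
  (v28,v31,v32) [-++] → (0.456, -1.3518, 0.0815187)–(0.456, -1.3518, 0.5006)  len=0.4191
  (v28,v32,v29) [-+-] → (0.456, -1.3518, 0.5006)–(0.456, -1.00963, 0.971551)  len=0.5821
  (v29,v32,v33) [-++] → (0.456, -1.00963, 0.971551)–(0.456, -0.763312, 1.3106)  len=0.4191
  (v29,v33,v5) [-+-] → (0.456, -0.763312, 1.3106)–(0.456, -0.456, 1.41046)  len=0.3231
  (v30,v0,v1) [+-+] → (0.456, -0.456, -1.41046)–(0.456, 0, -1.47183)  len=0.4601
  (v33,v4,v5) [++-] → (0.456, 0, 1.47183)–(0.456, -0.456, 1.41046)  len=0.4601

Chained into 1 loop(s):
  loop 1: 20 segments, perimeter = 9.1402
Total perimeter = 9.140

loops=1 perimeter=9.140


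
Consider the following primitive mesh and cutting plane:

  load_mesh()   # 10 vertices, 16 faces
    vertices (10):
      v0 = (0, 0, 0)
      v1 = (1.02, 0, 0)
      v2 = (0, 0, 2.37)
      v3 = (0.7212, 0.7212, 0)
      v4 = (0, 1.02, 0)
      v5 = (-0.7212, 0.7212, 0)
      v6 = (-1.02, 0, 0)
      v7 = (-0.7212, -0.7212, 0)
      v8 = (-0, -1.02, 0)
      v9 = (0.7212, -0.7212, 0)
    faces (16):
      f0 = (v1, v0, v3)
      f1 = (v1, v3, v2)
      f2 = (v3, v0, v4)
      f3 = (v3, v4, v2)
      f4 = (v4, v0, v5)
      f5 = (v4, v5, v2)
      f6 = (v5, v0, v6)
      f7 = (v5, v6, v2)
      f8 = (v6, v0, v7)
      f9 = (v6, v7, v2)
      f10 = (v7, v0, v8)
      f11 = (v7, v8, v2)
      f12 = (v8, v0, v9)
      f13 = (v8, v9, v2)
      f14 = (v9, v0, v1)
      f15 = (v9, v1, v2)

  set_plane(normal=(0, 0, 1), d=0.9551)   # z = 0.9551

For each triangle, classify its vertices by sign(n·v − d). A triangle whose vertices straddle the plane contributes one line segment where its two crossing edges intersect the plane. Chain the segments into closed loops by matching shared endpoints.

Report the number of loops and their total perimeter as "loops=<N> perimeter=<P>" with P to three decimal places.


loops=1 perimeter=3.728

Straddling triangles (8 of 16):
  (v1,v3,v2) [--+] → (0.430559, 0.430559, 0.9551)–(0.608944, 0, 0.9551)  len=0.4660
  (v3,v4,v2) [--+] → (0, 0.608944, 0.9551)–(0.430559, 0.430559, 0.9551)  len=0.4660
  (v4,v5,v2) [--+] → (-0.430559, 0.430559, 0.9551)–(0, 0.608944, 0.9551)  len=0.4660
  (v5,v6,v2) [--+] → (-0.608944, 0, 0.9551)–(-0.430559, 0.430559, 0.9551)  len=0.4660
  (v6,v7,v2) [--+] → (-0.430559, -0.430559, 0.9551)–(-0.608944, 0, 0.9551)  len=0.4660
  (v7,v8,v2) [--+] → (0, -0.608944, 0.9551)–(-0.430559, -0.430559, 0.9551)  len=0.4660
  (v8,v9,v2) [--+] → (0.430559, -0.430559, 0.9551)–(0, -0.608944, 0.9551)  len=0.4660
  (v9,v1,v2) [--+] → (0.608944, 0, 0.9551)–(0.430559, -0.430559, 0.9551)  len=0.4660

Chained into 1 loop(s):
  loop 1: 8 segments, perimeter = 3.7284
Total perimeter = 3.728
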